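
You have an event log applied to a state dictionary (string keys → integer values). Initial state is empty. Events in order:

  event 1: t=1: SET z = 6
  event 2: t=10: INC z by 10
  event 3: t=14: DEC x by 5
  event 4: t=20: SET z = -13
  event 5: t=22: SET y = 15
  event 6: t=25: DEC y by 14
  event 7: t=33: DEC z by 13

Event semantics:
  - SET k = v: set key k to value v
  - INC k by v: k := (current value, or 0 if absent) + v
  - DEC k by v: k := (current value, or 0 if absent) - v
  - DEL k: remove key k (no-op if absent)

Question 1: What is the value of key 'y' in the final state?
Answer: 1

Derivation:
Track key 'y' through all 7 events:
  event 1 (t=1: SET z = 6): y unchanged
  event 2 (t=10: INC z by 10): y unchanged
  event 3 (t=14: DEC x by 5): y unchanged
  event 4 (t=20: SET z = -13): y unchanged
  event 5 (t=22: SET y = 15): y (absent) -> 15
  event 6 (t=25: DEC y by 14): y 15 -> 1
  event 7 (t=33: DEC z by 13): y unchanged
Final: y = 1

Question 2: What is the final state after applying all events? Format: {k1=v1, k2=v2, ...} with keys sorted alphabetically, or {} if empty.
Answer: {x=-5, y=1, z=-26}

Derivation:
  after event 1 (t=1: SET z = 6): {z=6}
  after event 2 (t=10: INC z by 10): {z=16}
  after event 3 (t=14: DEC x by 5): {x=-5, z=16}
  after event 4 (t=20: SET z = -13): {x=-5, z=-13}
  after event 5 (t=22: SET y = 15): {x=-5, y=15, z=-13}
  after event 6 (t=25: DEC y by 14): {x=-5, y=1, z=-13}
  after event 7 (t=33: DEC z by 13): {x=-5, y=1, z=-26}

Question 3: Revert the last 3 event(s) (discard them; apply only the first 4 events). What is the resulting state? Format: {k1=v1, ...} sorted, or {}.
Answer: {x=-5, z=-13}

Derivation:
Keep first 4 events (discard last 3):
  after event 1 (t=1: SET z = 6): {z=6}
  after event 2 (t=10: INC z by 10): {z=16}
  after event 3 (t=14: DEC x by 5): {x=-5, z=16}
  after event 4 (t=20: SET z = -13): {x=-5, z=-13}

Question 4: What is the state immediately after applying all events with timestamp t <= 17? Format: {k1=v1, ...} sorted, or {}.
Answer: {x=-5, z=16}

Derivation:
Apply events with t <= 17 (3 events):
  after event 1 (t=1: SET z = 6): {z=6}
  after event 2 (t=10: INC z by 10): {z=16}
  after event 3 (t=14: DEC x by 5): {x=-5, z=16}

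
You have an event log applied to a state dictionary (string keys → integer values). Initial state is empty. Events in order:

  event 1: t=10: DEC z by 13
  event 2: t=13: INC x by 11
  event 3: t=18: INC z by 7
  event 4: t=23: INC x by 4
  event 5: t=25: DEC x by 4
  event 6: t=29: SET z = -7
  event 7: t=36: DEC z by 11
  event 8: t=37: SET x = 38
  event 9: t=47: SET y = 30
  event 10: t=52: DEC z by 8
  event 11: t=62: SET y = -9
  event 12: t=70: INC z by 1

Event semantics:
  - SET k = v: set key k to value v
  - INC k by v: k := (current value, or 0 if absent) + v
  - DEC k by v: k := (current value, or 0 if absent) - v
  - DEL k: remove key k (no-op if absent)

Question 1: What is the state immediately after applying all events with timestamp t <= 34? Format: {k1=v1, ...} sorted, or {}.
Apply events with t <= 34 (6 events):
  after event 1 (t=10: DEC z by 13): {z=-13}
  after event 2 (t=13: INC x by 11): {x=11, z=-13}
  after event 3 (t=18: INC z by 7): {x=11, z=-6}
  after event 4 (t=23: INC x by 4): {x=15, z=-6}
  after event 5 (t=25: DEC x by 4): {x=11, z=-6}
  after event 6 (t=29: SET z = -7): {x=11, z=-7}

Answer: {x=11, z=-7}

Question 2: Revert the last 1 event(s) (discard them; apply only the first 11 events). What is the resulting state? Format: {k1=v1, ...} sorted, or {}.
Keep first 11 events (discard last 1):
  after event 1 (t=10: DEC z by 13): {z=-13}
  after event 2 (t=13: INC x by 11): {x=11, z=-13}
  after event 3 (t=18: INC z by 7): {x=11, z=-6}
  after event 4 (t=23: INC x by 4): {x=15, z=-6}
  after event 5 (t=25: DEC x by 4): {x=11, z=-6}
  after event 6 (t=29: SET z = -7): {x=11, z=-7}
  after event 7 (t=36: DEC z by 11): {x=11, z=-18}
  after event 8 (t=37: SET x = 38): {x=38, z=-18}
  after event 9 (t=47: SET y = 30): {x=38, y=30, z=-18}
  after event 10 (t=52: DEC z by 8): {x=38, y=30, z=-26}
  after event 11 (t=62: SET y = -9): {x=38, y=-9, z=-26}

Answer: {x=38, y=-9, z=-26}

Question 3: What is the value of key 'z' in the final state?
Track key 'z' through all 12 events:
  event 1 (t=10: DEC z by 13): z (absent) -> -13
  event 2 (t=13: INC x by 11): z unchanged
  event 3 (t=18: INC z by 7): z -13 -> -6
  event 4 (t=23: INC x by 4): z unchanged
  event 5 (t=25: DEC x by 4): z unchanged
  event 6 (t=29: SET z = -7): z -6 -> -7
  event 7 (t=36: DEC z by 11): z -7 -> -18
  event 8 (t=37: SET x = 38): z unchanged
  event 9 (t=47: SET y = 30): z unchanged
  event 10 (t=52: DEC z by 8): z -18 -> -26
  event 11 (t=62: SET y = -9): z unchanged
  event 12 (t=70: INC z by 1): z -26 -> -25
Final: z = -25

Answer: -25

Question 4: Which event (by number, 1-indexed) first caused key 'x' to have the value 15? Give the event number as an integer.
Answer: 4

Derivation:
Looking for first event where x becomes 15:
  event 2: x = 11
  event 3: x = 11
  event 4: x 11 -> 15  <-- first match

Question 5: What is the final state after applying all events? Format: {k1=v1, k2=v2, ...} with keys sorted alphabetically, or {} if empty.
  after event 1 (t=10: DEC z by 13): {z=-13}
  after event 2 (t=13: INC x by 11): {x=11, z=-13}
  after event 3 (t=18: INC z by 7): {x=11, z=-6}
  after event 4 (t=23: INC x by 4): {x=15, z=-6}
  after event 5 (t=25: DEC x by 4): {x=11, z=-6}
  after event 6 (t=29: SET z = -7): {x=11, z=-7}
  after event 7 (t=36: DEC z by 11): {x=11, z=-18}
  after event 8 (t=37: SET x = 38): {x=38, z=-18}
  after event 9 (t=47: SET y = 30): {x=38, y=30, z=-18}
  after event 10 (t=52: DEC z by 8): {x=38, y=30, z=-26}
  after event 11 (t=62: SET y = -9): {x=38, y=-9, z=-26}
  after event 12 (t=70: INC z by 1): {x=38, y=-9, z=-25}

Answer: {x=38, y=-9, z=-25}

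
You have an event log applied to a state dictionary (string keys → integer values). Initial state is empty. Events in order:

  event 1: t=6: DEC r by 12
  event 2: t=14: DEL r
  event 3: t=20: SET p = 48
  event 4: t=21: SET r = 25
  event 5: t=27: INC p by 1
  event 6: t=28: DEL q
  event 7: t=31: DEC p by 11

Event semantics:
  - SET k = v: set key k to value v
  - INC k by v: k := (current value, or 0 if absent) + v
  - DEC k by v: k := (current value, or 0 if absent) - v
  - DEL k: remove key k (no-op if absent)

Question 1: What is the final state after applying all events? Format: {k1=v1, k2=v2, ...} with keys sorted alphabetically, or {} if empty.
  after event 1 (t=6: DEC r by 12): {r=-12}
  after event 2 (t=14: DEL r): {}
  after event 3 (t=20: SET p = 48): {p=48}
  after event 4 (t=21: SET r = 25): {p=48, r=25}
  after event 5 (t=27: INC p by 1): {p=49, r=25}
  after event 6 (t=28: DEL q): {p=49, r=25}
  after event 7 (t=31: DEC p by 11): {p=38, r=25}

Answer: {p=38, r=25}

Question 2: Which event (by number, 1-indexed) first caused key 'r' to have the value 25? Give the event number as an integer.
Looking for first event where r becomes 25:
  event 1: r = -12
  event 2: r = (absent)
  event 4: r (absent) -> 25  <-- first match

Answer: 4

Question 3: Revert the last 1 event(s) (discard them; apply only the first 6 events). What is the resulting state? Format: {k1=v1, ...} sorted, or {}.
Keep first 6 events (discard last 1):
  after event 1 (t=6: DEC r by 12): {r=-12}
  after event 2 (t=14: DEL r): {}
  after event 3 (t=20: SET p = 48): {p=48}
  after event 4 (t=21: SET r = 25): {p=48, r=25}
  after event 5 (t=27: INC p by 1): {p=49, r=25}
  after event 6 (t=28: DEL q): {p=49, r=25}

Answer: {p=49, r=25}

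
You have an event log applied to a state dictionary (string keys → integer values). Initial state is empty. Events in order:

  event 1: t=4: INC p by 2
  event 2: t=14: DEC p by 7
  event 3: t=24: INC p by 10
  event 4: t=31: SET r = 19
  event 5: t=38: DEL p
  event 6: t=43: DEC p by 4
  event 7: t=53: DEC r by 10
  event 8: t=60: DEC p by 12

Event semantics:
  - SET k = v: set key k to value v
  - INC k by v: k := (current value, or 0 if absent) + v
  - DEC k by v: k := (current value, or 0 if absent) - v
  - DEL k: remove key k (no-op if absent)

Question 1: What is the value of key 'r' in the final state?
Track key 'r' through all 8 events:
  event 1 (t=4: INC p by 2): r unchanged
  event 2 (t=14: DEC p by 7): r unchanged
  event 3 (t=24: INC p by 10): r unchanged
  event 4 (t=31: SET r = 19): r (absent) -> 19
  event 5 (t=38: DEL p): r unchanged
  event 6 (t=43: DEC p by 4): r unchanged
  event 7 (t=53: DEC r by 10): r 19 -> 9
  event 8 (t=60: DEC p by 12): r unchanged
Final: r = 9

Answer: 9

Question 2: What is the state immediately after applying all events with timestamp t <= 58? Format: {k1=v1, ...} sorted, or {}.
Apply events with t <= 58 (7 events):
  after event 1 (t=4: INC p by 2): {p=2}
  after event 2 (t=14: DEC p by 7): {p=-5}
  after event 3 (t=24: INC p by 10): {p=5}
  after event 4 (t=31: SET r = 19): {p=5, r=19}
  after event 5 (t=38: DEL p): {r=19}
  after event 6 (t=43: DEC p by 4): {p=-4, r=19}
  after event 7 (t=53: DEC r by 10): {p=-4, r=9}

Answer: {p=-4, r=9}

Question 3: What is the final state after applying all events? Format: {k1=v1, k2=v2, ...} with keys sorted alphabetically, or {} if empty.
Answer: {p=-16, r=9}

Derivation:
  after event 1 (t=4: INC p by 2): {p=2}
  after event 2 (t=14: DEC p by 7): {p=-5}
  after event 3 (t=24: INC p by 10): {p=5}
  after event 4 (t=31: SET r = 19): {p=5, r=19}
  after event 5 (t=38: DEL p): {r=19}
  after event 6 (t=43: DEC p by 4): {p=-4, r=19}
  after event 7 (t=53: DEC r by 10): {p=-4, r=9}
  after event 8 (t=60: DEC p by 12): {p=-16, r=9}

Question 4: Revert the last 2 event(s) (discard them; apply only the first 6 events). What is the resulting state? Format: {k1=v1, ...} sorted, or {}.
Answer: {p=-4, r=19}

Derivation:
Keep first 6 events (discard last 2):
  after event 1 (t=4: INC p by 2): {p=2}
  after event 2 (t=14: DEC p by 7): {p=-5}
  after event 3 (t=24: INC p by 10): {p=5}
  after event 4 (t=31: SET r = 19): {p=5, r=19}
  after event 5 (t=38: DEL p): {r=19}
  after event 6 (t=43: DEC p by 4): {p=-4, r=19}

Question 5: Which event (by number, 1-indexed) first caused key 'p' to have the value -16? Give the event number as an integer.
Looking for first event where p becomes -16:
  event 1: p = 2
  event 2: p = -5
  event 3: p = 5
  event 4: p = 5
  event 5: p = (absent)
  event 6: p = -4
  event 7: p = -4
  event 8: p -4 -> -16  <-- first match

Answer: 8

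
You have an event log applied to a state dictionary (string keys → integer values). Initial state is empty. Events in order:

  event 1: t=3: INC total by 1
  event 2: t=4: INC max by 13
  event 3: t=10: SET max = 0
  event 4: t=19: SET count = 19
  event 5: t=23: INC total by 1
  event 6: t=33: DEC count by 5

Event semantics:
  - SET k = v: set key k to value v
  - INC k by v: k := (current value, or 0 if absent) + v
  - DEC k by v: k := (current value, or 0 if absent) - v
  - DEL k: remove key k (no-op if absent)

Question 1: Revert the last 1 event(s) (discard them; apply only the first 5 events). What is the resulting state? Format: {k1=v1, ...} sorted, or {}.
Answer: {count=19, max=0, total=2}

Derivation:
Keep first 5 events (discard last 1):
  after event 1 (t=3: INC total by 1): {total=1}
  after event 2 (t=4: INC max by 13): {max=13, total=1}
  after event 3 (t=10: SET max = 0): {max=0, total=1}
  after event 4 (t=19: SET count = 19): {count=19, max=0, total=1}
  after event 5 (t=23: INC total by 1): {count=19, max=0, total=2}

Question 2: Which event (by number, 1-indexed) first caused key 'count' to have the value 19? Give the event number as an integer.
Looking for first event where count becomes 19:
  event 4: count (absent) -> 19  <-- first match

Answer: 4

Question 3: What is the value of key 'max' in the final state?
Track key 'max' through all 6 events:
  event 1 (t=3: INC total by 1): max unchanged
  event 2 (t=4: INC max by 13): max (absent) -> 13
  event 3 (t=10: SET max = 0): max 13 -> 0
  event 4 (t=19: SET count = 19): max unchanged
  event 5 (t=23: INC total by 1): max unchanged
  event 6 (t=33: DEC count by 5): max unchanged
Final: max = 0

Answer: 0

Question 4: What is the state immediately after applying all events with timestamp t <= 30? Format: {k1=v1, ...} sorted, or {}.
Apply events with t <= 30 (5 events):
  after event 1 (t=3: INC total by 1): {total=1}
  after event 2 (t=4: INC max by 13): {max=13, total=1}
  after event 3 (t=10: SET max = 0): {max=0, total=1}
  after event 4 (t=19: SET count = 19): {count=19, max=0, total=1}
  after event 5 (t=23: INC total by 1): {count=19, max=0, total=2}

Answer: {count=19, max=0, total=2}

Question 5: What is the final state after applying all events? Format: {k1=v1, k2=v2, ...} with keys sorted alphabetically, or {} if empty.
  after event 1 (t=3: INC total by 1): {total=1}
  after event 2 (t=4: INC max by 13): {max=13, total=1}
  after event 3 (t=10: SET max = 0): {max=0, total=1}
  after event 4 (t=19: SET count = 19): {count=19, max=0, total=1}
  after event 5 (t=23: INC total by 1): {count=19, max=0, total=2}
  after event 6 (t=33: DEC count by 5): {count=14, max=0, total=2}

Answer: {count=14, max=0, total=2}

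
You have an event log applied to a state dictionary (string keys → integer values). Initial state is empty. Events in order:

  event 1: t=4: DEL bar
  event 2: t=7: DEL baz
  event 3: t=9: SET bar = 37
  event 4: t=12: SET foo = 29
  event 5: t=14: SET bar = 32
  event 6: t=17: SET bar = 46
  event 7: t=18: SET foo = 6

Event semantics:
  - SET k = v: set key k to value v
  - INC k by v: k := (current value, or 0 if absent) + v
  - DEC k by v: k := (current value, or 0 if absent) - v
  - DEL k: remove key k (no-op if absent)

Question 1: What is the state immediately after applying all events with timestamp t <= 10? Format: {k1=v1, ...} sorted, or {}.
Apply events with t <= 10 (3 events):
  after event 1 (t=4: DEL bar): {}
  after event 2 (t=7: DEL baz): {}
  after event 3 (t=9: SET bar = 37): {bar=37}

Answer: {bar=37}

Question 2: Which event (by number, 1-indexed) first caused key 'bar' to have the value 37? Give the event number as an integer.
Looking for first event where bar becomes 37:
  event 3: bar (absent) -> 37  <-- first match

Answer: 3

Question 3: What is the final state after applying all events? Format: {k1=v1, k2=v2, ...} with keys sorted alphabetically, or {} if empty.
  after event 1 (t=4: DEL bar): {}
  after event 2 (t=7: DEL baz): {}
  after event 3 (t=9: SET bar = 37): {bar=37}
  after event 4 (t=12: SET foo = 29): {bar=37, foo=29}
  after event 5 (t=14: SET bar = 32): {bar=32, foo=29}
  after event 6 (t=17: SET bar = 46): {bar=46, foo=29}
  after event 7 (t=18: SET foo = 6): {bar=46, foo=6}

Answer: {bar=46, foo=6}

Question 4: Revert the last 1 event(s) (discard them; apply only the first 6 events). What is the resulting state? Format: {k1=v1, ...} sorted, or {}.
Keep first 6 events (discard last 1):
  after event 1 (t=4: DEL bar): {}
  after event 2 (t=7: DEL baz): {}
  after event 3 (t=9: SET bar = 37): {bar=37}
  after event 4 (t=12: SET foo = 29): {bar=37, foo=29}
  after event 5 (t=14: SET bar = 32): {bar=32, foo=29}
  after event 6 (t=17: SET bar = 46): {bar=46, foo=29}

Answer: {bar=46, foo=29}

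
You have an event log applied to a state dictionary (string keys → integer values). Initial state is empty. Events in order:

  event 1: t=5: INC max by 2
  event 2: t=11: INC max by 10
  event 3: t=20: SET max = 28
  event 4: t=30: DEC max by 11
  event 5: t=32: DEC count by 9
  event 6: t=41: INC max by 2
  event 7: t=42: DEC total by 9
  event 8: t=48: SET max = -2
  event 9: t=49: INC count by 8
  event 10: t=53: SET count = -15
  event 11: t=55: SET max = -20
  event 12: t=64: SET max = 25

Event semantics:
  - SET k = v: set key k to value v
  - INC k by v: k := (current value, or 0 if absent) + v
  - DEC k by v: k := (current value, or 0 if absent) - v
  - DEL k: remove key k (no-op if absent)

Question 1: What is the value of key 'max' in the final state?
Answer: 25

Derivation:
Track key 'max' through all 12 events:
  event 1 (t=5: INC max by 2): max (absent) -> 2
  event 2 (t=11: INC max by 10): max 2 -> 12
  event 3 (t=20: SET max = 28): max 12 -> 28
  event 4 (t=30: DEC max by 11): max 28 -> 17
  event 5 (t=32: DEC count by 9): max unchanged
  event 6 (t=41: INC max by 2): max 17 -> 19
  event 7 (t=42: DEC total by 9): max unchanged
  event 8 (t=48: SET max = -2): max 19 -> -2
  event 9 (t=49: INC count by 8): max unchanged
  event 10 (t=53: SET count = -15): max unchanged
  event 11 (t=55: SET max = -20): max -2 -> -20
  event 12 (t=64: SET max = 25): max -20 -> 25
Final: max = 25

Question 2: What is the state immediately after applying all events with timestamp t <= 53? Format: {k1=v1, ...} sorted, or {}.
Apply events with t <= 53 (10 events):
  after event 1 (t=5: INC max by 2): {max=2}
  after event 2 (t=11: INC max by 10): {max=12}
  after event 3 (t=20: SET max = 28): {max=28}
  after event 4 (t=30: DEC max by 11): {max=17}
  after event 5 (t=32: DEC count by 9): {count=-9, max=17}
  after event 6 (t=41: INC max by 2): {count=-9, max=19}
  after event 7 (t=42: DEC total by 9): {count=-9, max=19, total=-9}
  after event 8 (t=48: SET max = -2): {count=-9, max=-2, total=-9}
  after event 9 (t=49: INC count by 8): {count=-1, max=-2, total=-9}
  after event 10 (t=53: SET count = -15): {count=-15, max=-2, total=-9}

Answer: {count=-15, max=-2, total=-9}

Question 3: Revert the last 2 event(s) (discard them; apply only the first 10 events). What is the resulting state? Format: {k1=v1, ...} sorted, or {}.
Keep first 10 events (discard last 2):
  after event 1 (t=5: INC max by 2): {max=2}
  after event 2 (t=11: INC max by 10): {max=12}
  after event 3 (t=20: SET max = 28): {max=28}
  after event 4 (t=30: DEC max by 11): {max=17}
  after event 5 (t=32: DEC count by 9): {count=-9, max=17}
  after event 6 (t=41: INC max by 2): {count=-9, max=19}
  after event 7 (t=42: DEC total by 9): {count=-9, max=19, total=-9}
  after event 8 (t=48: SET max = -2): {count=-9, max=-2, total=-9}
  after event 9 (t=49: INC count by 8): {count=-1, max=-2, total=-9}
  after event 10 (t=53: SET count = -15): {count=-15, max=-2, total=-9}

Answer: {count=-15, max=-2, total=-9}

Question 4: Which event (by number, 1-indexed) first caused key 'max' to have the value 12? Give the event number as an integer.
Looking for first event where max becomes 12:
  event 1: max = 2
  event 2: max 2 -> 12  <-- first match

Answer: 2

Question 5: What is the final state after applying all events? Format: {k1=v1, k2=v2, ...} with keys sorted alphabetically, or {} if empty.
  after event 1 (t=5: INC max by 2): {max=2}
  after event 2 (t=11: INC max by 10): {max=12}
  after event 3 (t=20: SET max = 28): {max=28}
  after event 4 (t=30: DEC max by 11): {max=17}
  after event 5 (t=32: DEC count by 9): {count=-9, max=17}
  after event 6 (t=41: INC max by 2): {count=-9, max=19}
  after event 7 (t=42: DEC total by 9): {count=-9, max=19, total=-9}
  after event 8 (t=48: SET max = -2): {count=-9, max=-2, total=-9}
  after event 9 (t=49: INC count by 8): {count=-1, max=-2, total=-9}
  after event 10 (t=53: SET count = -15): {count=-15, max=-2, total=-9}
  after event 11 (t=55: SET max = -20): {count=-15, max=-20, total=-9}
  after event 12 (t=64: SET max = 25): {count=-15, max=25, total=-9}

Answer: {count=-15, max=25, total=-9}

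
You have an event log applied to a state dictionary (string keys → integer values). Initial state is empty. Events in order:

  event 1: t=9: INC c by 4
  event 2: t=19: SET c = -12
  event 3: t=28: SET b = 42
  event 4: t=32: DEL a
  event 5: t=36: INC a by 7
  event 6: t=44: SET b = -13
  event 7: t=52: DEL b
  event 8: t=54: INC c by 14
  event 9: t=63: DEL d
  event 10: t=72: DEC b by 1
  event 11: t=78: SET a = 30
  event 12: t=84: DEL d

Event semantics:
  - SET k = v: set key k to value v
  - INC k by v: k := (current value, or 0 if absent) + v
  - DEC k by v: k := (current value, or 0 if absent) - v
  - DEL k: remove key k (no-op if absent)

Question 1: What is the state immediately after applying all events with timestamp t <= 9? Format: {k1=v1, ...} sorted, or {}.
Apply events with t <= 9 (1 events):
  after event 1 (t=9: INC c by 4): {c=4}

Answer: {c=4}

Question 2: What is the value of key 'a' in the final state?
Answer: 30

Derivation:
Track key 'a' through all 12 events:
  event 1 (t=9: INC c by 4): a unchanged
  event 2 (t=19: SET c = -12): a unchanged
  event 3 (t=28: SET b = 42): a unchanged
  event 4 (t=32: DEL a): a (absent) -> (absent)
  event 5 (t=36: INC a by 7): a (absent) -> 7
  event 6 (t=44: SET b = -13): a unchanged
  event 7 (t=52: DEL b): a unchanged
  event 8 (t=54: INC c by 14): a unchanged
  event 9 (t=63: DEL d): a unchanged
  event 10 (t=72: DEC b by 1): a unchanged
  event 11 (t=78: SET a = 30): a 7 -> 30
  event 12 (t=84: DEL d): a unchanged
Final: a = 30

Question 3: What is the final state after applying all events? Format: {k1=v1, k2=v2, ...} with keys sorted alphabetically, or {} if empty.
Answer: {a=30, b=-1, c=2}

Derivation:
  after event 1 (t=9: INC c by 4): {c=4}
  after event 2 (t=19: SET c = -12): {c=-12}
  after event 3 (t=28: SET b = 42): {b=42, c=-12}
  after event 4 (t=32: DEL a): {b=42, c=-12}
  after event 5 (t=36: INC a by 7): {a=7, b=42, c=-12}
  after event 6 (t=44: SET b = -13): {a=7, b=-13, c=-12}
  after event 7 (t=52: DEL b): {a=7, c=-12}
  after event 8 (t=54: INC c by 14): {a=7, c=2}
  after event 9 (t=63: DEL d): {a=7, c=2}
  after event 10 (t=72: DEC b by 1): {a=7, b=-1, c=2}
  after event 11 (t=78: SET a = 30): {a=30, b=-1, c=2}
  after event 12 (t=84: DEL d): {a=30, b=-1, c=2}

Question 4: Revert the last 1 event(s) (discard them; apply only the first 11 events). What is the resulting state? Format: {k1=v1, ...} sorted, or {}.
Keep first 11 events (discard last 1):
  after event 1 (t=9: INC c by 4): {c=4}
  after event 2 (t=19: SET c = -12): {c=-12}
  after event 3 (t=28: SET b = 42): {b=42, c=-12}
  after event 4 (t=32: DEL a): {b=42, c=-12}
  after event 5 (t=36: INC a by 7): {a=7, b=42, c=-12}
  after event 6 (t=44: SET b = -13): {a=7, b=-13, c=-12}
  after event 7 (t=52: DEL b): {a=7, c=-12}
  after event 8 (t=54: INC c by 14): {a=7, c=2}
  after event 9 (t=63: DEL d): {a=7, c=2}
  after event 10 (t=72: DEC b by 1): {a=7, b=-1, c=2}
  after event 11 (t=78: SET a = 30): {a=30, b=-1, c=2}

Answer: {a=30, b=-1, c=2}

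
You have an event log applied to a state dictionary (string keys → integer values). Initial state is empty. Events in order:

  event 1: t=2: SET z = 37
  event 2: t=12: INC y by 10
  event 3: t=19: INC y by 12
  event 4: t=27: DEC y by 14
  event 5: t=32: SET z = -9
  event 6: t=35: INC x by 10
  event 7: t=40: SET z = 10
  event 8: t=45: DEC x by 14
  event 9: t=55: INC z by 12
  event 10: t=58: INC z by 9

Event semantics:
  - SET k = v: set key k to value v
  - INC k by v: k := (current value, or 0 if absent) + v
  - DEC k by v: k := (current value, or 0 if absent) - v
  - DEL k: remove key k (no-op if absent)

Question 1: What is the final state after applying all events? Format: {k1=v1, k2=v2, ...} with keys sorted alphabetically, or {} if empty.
Answer: {x=-4, y=8, z=31}

Derivation:
  after event 1 (t=2: SET z = 37): {z=37}
  after event 2 (t=12: INC y by 10): {y=10, z=37}
  after event 3 (t=19: INC y by 12): {y=22, z=37}
  after event 4 (t=27: DEC y by 14): {y=8, z=37}
  after event 5 (t=32: SET z = -9): {y=8, z=-9}
  after event 6 (t=35: INC x by 10): {x=10, y=8, z=-9}
  after event 7 (t=40: SET z = 10): {x=10, y=8, z=10}
  after event 8 (t=45: DEC x by 14): {x=-4, y=8, z=10}
  after event 9 (t=55: INC z by 12): {x=-4, y=8, z=22}
  after event 10 (t=58: INC z by 9): {x=-4, y=8, z=31}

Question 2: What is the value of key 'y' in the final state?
Track key 'y' through all 10 events:
  event 1 (t=2: SET z = 37): y unchanged
  event 2 (t=12: INC y by 10): y (absent) -> 10
  event 3 (t=19: INC y by 12): y 10 -> 22
  event 4 (t=27: DEC y by 14): y 22 -> 8
  event 5 (t=32: SET z = -9): y unchanged
  event 6 (t=35: INC x by 10): y unchanged
  event 7 (t=40: SET z = 10): y unchanged
  event 8 (t=45: DEC x by 14): y unchanged
  event 9 (t=55: INC z by 12): y unchanged
  event 10 (t=58: INC z by 9): y unchanged
Final: y = 8

Answer: 8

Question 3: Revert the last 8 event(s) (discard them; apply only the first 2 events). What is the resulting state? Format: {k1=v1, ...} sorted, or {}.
Keep first 2 events (discard last 8):
  after event 1 (t=2: SET z = 37): {z=37}
  after event 2 (t=12: INC y by 10): {y=10, z=37}

Answer: {y=10, z=37}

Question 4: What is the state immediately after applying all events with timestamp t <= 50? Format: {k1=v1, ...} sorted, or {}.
Answer: {x=-4, y=8, z=10}

Derivation:
Apply events with t <= 50 (8 events):
  after event 1 (t=2: SET z = 37): {z=37}
  after event 2 (t=12: INC y by 10): {y=10, z=37}
  after event 3 (t=19: INC y by 12): {y=22, z=37}
  after event 4 (t=27: DEC y by 14): {y=8, z=37}
  after event 5 (t=32: SET z = -9): {y=8, z=-9}
  after event 6 (t=35: INC x by 10): {x=10, y=8, z=-9}
  after event 7 (t=40: SET z = 10): {x=10, y=8, z=10}
  after event 8 (t=45: DEC x by 14): {x=-4, y=8, z=10}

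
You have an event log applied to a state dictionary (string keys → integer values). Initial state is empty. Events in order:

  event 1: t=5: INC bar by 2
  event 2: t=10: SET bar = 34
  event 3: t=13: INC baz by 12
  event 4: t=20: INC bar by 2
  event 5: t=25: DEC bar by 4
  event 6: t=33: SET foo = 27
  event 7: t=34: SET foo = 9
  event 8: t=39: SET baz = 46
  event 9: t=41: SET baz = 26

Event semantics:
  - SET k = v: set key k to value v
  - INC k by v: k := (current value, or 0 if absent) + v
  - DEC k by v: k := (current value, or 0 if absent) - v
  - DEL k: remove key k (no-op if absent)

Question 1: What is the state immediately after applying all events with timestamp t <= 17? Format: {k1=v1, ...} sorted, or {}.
Apply events with t <= 17 (3 events):
  after event 1 (t=5: INC bar by 2): {bar=2}
  after event 2 (t=10: SET bar = 34): {bar=34}
  after event 3 (t=13: INC baz by 12): {bar=34, baz=12}

Answer: {bar=34, baz=12}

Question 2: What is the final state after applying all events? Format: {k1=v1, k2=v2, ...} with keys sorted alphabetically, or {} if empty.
  after event 1 (t=5: INC bar by 2): {bar=2}
  after event 2 (t=10: SET bar = 34): {bar=34}
  after event 3 (t=13: INC baz by 12): {bar=34, baz=12}
  after event 4 (t=20: INC bar by 2): {bar=36, baz=12}
  after event 5 (t=25: DEC bar by 4): {bar=32, baz=12}
  after event 6 (t=33: SET foo = 27): {bar=32, baz=12, foo=27}
  after event 7 (t=34: SET foo = 9): {bar=32, baz=12, foo=9}
  after event 8 (t=39: SET baz = 46): {bar=32, baz=46, foo=9}
  after event 9 (t=41: SET baz = 26): {bar=32, baz=26, foo=9}

Answer: {bar=32, baz=26, foo=9}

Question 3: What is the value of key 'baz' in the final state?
Track key 'baz' through all 9 events:
  event 1 (t=5: INC bar by 2): baz unchanged
  event 2 (t=10: SET bar = 34): baz unchanged
  event 3 (t=13: INC baz by 12): baz (absent) -> 12
  event 4 (t=20: INC bar by 2): baz unchanged
  event 5 (t=25: DEC bar by 4): baz unchanged
  event 6 (t=33: SET foo = 27): baz unchanged
  event 7 (t=34: SET foo = 9): baz unchanged
  event 8 (t=39: SET baz = 46): baz 12 -> 46
  event 9 (t=41: SET baz = 26): baz 46 -> 26
Final: baz = 26

Answer: 26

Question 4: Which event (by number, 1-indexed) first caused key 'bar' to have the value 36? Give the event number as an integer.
Answer: 4

Derivation:
Looking for first event where bar becomes 36:
  event 1: bar = 2
  event 2: bar = 34
  event 3: bar = 34
  event 4: bar 34 -> 36  <-- first match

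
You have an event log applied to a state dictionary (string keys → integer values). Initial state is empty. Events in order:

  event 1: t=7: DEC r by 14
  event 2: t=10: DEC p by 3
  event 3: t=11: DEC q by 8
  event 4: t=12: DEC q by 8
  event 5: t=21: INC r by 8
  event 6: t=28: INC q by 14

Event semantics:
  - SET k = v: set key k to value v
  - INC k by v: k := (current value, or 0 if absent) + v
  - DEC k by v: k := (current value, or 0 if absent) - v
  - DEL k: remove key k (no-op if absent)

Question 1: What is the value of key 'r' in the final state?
Answer: -6

Derivation:
Track key 'r' through all 6 events:
  event 1 (t=7: DEC r by 14): r (absent) -> -14
  event 2 (t=10: DEC p by 3): r unchanged
  event 3 (t=11: DEC q by 8): r unchanged
  event 4 (t=12: DEC q by 8): r unchanged
  event 5 (t=21: INC r by 8): r -14 -> -6
  event 6 (t=28: INC q by 14): r unchanged
Final: r = -6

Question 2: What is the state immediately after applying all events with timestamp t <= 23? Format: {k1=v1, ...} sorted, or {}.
Apply events with t <= 23 (5 events):
  after event 1 (t=7: DEC r by 14): {r=-14}
  after event 2 (t=10: DEC p by 3): {p=-3, r=-14}
  after event 3 (t=11: DEC q by 8): {p=-3, q=-8, r=-14}
  after event 4 (t=12: DEC q by 8): {p=-3, q=-16, r=-14}
  after event 5 (t=21: INC r by 8): {p=-3, q=-16, r=-6}

Answer: {p=-3, q=-16, r=-6}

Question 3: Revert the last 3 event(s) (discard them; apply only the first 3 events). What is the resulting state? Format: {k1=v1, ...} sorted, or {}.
Answer: {p=-3, q=-8, r=-14}

Derivation:
Keep first 3 events (discard last 3):
  after event 1 (t=7: DEC r by 14): {r=-14}
  after event 2 (t=10: DEC p by 3): {p=-3, r=-14}
  after event 3 (t=11: DEC q by 8): {p=-3, q=-8, r=-14}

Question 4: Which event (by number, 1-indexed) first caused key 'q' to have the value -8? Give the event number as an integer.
Answer: 3

Derivation:
Looking for first event where q becomes -8:
  event 3: q (absent) -> -8  <-- first match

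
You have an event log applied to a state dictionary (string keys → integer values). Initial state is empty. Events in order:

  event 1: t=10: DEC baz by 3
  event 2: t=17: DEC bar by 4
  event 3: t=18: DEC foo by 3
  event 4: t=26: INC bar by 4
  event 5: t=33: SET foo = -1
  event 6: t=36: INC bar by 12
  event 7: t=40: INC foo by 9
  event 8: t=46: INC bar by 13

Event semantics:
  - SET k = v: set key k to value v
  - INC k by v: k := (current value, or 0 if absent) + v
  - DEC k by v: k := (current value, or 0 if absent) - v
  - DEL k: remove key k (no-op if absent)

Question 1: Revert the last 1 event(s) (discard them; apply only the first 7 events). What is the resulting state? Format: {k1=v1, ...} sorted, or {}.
Keep first 7 events (discard last 1):
  after event 1 (t=10: DEC baz by 3): {baz=-3}
  after event 2 (t=17: DEC bar by 4): {bar=-4, baz=-3}
  after event 3 (t=18: DEC foo by 3): {bar=-4, baz=-3, foo=-3}
  after event 4 (t=26: INC bar by 4): {bar=0, baz=-3, foo=-3}
  after event 5 (t=33: SET foo = -1): {bar=0, baz=-3, foo=-1}
  after event 6 (t=36: INC bar by 12): {bar=12, baz=-3, foo=-1}
  after event 7 (t=40: INC foo by 9): {bar=12, baz=-3, foo=8}

Answer: {bar=12, baz=-3, foo=8}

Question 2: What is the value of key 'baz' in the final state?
Answer: -3

Derivation:
Track key 'baz' through all 8 events:
  event 1 (t=10: DEC baz by 3): baz (absent) -> -3
  event 2 (t=17: DEC bar by 4): baz unchanged
  event 3 (t=18: DEC foo by 3): baz unchanged
  event 4 (t=26: INC bar by 4): baz unchanged
  event 5 (t=33: SET foo = -1): baz unchanged
  event 6 (t=36: INC bar by 12): baz unchanged
  event 7 (t=40: INC foo by 9): baz unchanged
  event 8 (t=46: INC bar by 13): baz unchanged
Final: baz = -3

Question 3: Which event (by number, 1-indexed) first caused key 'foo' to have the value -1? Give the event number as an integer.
Looking for first event where foo becomes -1:
  event 3: foo = -3
  event 4: foo = -3
  event 5: foo -3 -> -1  <-- first match

Answer: 5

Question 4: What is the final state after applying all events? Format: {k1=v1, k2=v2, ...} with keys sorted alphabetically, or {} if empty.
  after event 1 (t=10: DEC baz by 3): {baz=-3}
  after event 2 (t=17: DEC bar by 4): {bar=-4, baz=-3}
  after event 3 (t=18: DEC foo by 3): {bar=-4, baz=-3, foo=-3}
  after event 4 (t=26: INC bar by 4): {bar=0, baz=-3, foo=-3}
  after event 5 (t=33: SET foo = -1): {bar=0, baz=-3, foo=-1}
  after event 6 (t=36: INC bar by 12): {bar=12, baz=-3, foo=-1}
  after event 7 (t=40: INC foo by 9): {bar=12, baz=-3, foo=8}
  after event 8 (t=46: INC bar by 13): {bar=25, baz=-3, foo=8}

Answer: {bar=25, baz=-3, foo=8}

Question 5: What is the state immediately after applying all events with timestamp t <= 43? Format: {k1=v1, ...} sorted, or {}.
Answer: {bar=12, baz=-3, foo=8}

Derivation:
Apply events with t <= 43 (7 events):
  after event 1 (t=10: DEC baz by 3): {baz=-3}
  after event 2 (t=17: DEC bar by 4): {bar=-4, baz=-3}
  after event 3 (t=18: DEC foo by 3): {bar=-4, baz=-3, foo=-3}
  after event 4 (t=26: INC bar by 4): {bar=0, baz=-3, foo=-3}
  after event 5 (t=33: SET foo = -1): {bar=0, baz=-3, foo=-1}
  after event 6 (t=36: INC bar by 12): {bar=12, baz=-3, foo=-1}
  after event 7 (t=40: INC foo by 9): {bar=12, baz=-3, foo=8}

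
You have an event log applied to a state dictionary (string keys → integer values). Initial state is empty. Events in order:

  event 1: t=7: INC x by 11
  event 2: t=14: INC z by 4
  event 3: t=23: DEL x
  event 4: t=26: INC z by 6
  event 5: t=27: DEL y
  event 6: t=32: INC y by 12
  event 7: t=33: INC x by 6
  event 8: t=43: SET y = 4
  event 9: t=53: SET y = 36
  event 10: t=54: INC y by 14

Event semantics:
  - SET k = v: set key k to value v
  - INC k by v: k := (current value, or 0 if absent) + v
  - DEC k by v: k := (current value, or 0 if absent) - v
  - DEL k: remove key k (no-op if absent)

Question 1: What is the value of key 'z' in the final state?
Track key 'z' through all 10 events:
  event 1 (t=7: INC x by 11): z unchanged
  event 2 (t=14: INC z by 4): z (absent) -> 4
  event 3 (t=23: DEL x): z unchanged
  event 4 (t=26: INC z by 6): z 4 -> 10
  event 5 (t=27: DEL y): z unchanged
  event 6 (t=32: INC y by 12): z unchanged
  event 7 (t=33: INC x by 6): z unchanged
  event 8 (t=43: SET y = 4): z unchanged
  event 9 (t=53: SET y = 36): z unchanged
  event 10 (t=54: INC y by 14): z unchanged
Final: z = 10

Answer: 10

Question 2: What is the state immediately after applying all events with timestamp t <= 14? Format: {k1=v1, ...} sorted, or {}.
Answer: {x=11, z=4}

Derivation:
Apply events with t <= 14 (2 events):
  after event 1 (t=7: INC x by 11): {x=11}
  after event 2 (t=14: INC z by 4): {x=11, z=4}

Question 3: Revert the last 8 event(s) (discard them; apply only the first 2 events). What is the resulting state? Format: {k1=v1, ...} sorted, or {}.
Keep first 2 events (discard last 8):
  after event 1 (t=7: INC x by 11): {x=11}
  after event 2 (t=14: INC z by 4): {x=11, z=4}

Answer: {x=11, z=4}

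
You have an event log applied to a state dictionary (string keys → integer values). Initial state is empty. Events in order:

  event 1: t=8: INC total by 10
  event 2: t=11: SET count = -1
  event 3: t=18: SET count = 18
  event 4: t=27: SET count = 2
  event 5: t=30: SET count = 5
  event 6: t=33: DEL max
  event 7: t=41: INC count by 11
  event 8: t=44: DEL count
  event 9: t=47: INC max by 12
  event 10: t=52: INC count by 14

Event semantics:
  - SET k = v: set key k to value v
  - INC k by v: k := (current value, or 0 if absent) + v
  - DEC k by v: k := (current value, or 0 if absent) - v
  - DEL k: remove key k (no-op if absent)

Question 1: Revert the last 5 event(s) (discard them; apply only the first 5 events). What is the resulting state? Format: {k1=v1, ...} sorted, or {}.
Answer: {count=5, total=10}

Derivation:
Keep first 5 events (discard last 5):
  after event 1 (t=8: INC total by 10): {total=10}
  after event 2 (t=11: SET count = -1): {count=-1, total=10}
  after event 3 (t=18: SET count = 18): {count=18, total=10}
  after event 4 (t=27: SET count = 2): {count=2, total=10}
  after event 5 (t=30: SET count = 5): {count=5, total=10}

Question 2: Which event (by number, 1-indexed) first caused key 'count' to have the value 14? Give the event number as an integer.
Looking for first event where count becomes 14:
  event 2: count = -1
  event 3: count = 18
  event 4: count = 2
  event 5: count = 5
  event 6: count = 5
  event 7: count = 16
  event 8: count = (absent)
  event 10: count (absent) -> 14  <-- first match

Answer: 10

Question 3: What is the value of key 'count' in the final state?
Answer: 14

Derivation:
Track key 'count' through all 10 events:
  event 1 (t=8: INC total by 10): count unchanged
  event 2 (t=11: SET count = -1): count (absent) -> -1
  event 3 (t=18: SET count = 18): count -1 -> 18
  event 4 (t=27: SET count = 2): count 18 -> 2
  event 5 (t=30: SET count = 5): count 2 -> 5
  event 6 (t=33: DEL max): count unchanged
  event 7 (t=41: INC count by 11): count 5 -> 16
  event 8 (t=44: DEL count): count 16 -> (absent)
  event 9 (t=47: INC max by 12): count unchanged
  event 10 (t=52: INC count by 14): count (absent) -> 14
Final: count = 14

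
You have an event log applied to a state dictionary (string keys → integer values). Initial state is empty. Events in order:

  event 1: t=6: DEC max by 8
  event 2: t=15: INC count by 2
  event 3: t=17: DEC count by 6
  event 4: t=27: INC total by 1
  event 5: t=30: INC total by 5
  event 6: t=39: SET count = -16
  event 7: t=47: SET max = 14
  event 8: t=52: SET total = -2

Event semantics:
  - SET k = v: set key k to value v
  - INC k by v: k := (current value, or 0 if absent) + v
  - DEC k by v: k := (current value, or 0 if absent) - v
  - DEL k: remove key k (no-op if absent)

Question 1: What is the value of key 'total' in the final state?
Answer: -2

Derivation:
Track key 'total' through all 8 events:
  event 1 (t=6: DEC max by 8): total unchanged
  event 2 (t=15: INC count by 2): total unchanged
  event 3 (t=17: DEC count by 6): total unchanged
  event 4 (t=27: INC total by 1): total (absent) -> 1
  event 5 (t=30: INC total by 5): total 1 -> 6
  event 6 (t=39: SET count = -16): total unchanged
  event 7 (t=47: SET max = 14): total unchanged
  event 8 (t=52: SET total = -2): total 6 -> -2
Final: total = -2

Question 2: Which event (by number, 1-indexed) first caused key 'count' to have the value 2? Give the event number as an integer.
Answer: 2

Derivation:
Looking for first event where count becomes 2:
  event 2: count (absent) -> 2  <-- first match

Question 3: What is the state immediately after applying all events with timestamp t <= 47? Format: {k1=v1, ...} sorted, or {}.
Apply events with t <= 47 (7 events):
  after event 1 (t=6: DEC max by 8): {max=-8}
  after event 2 (t=15: INC count by 2): {count=2, max=-8}
  after event 3 (t=17: DEC count by 6): {count=-4, max=-8}
  after event 4 (t=27: INC total by 1): {count=-4, max=-8, total=1}
  after event 5 (t=30: INC total by 5): {count=-4, max=-8, total=6}
  after event 6 (t=39: SET count = -16): {count=-16, max=-8, total=6}
  after event 7 (t=47: SET max = 14): {count=-16, max=14, total=6}

Answer: {count=-16, max=14, total=6}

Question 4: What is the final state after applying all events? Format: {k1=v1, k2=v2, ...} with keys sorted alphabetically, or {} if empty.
  after event 1 (t=6: DEC max by 8): {max=-8}
  after event 2 (t=15: INC count by 2): {count=2, max=-8}
  after event 3 (t=17: DEC count by 6): {count=-4, max=-8}
  after event 4 (t=27: INC total by 1): {count=-4, max=-8, total=1}
  after event 5 (t=30: INC total by 5): {count=-4, max=-8, total=6}
  after event 6 (t=39: SET count = -16): {count=-16, max=-8, total=6}
  after event 7 (t=47: SET max = 14): {count=-16, max=14, total=6}
  after event 8 (t=52: SET total = -2): {count=-16, max=14, total=-2}

Answer: {count=-16, max=14, total=-2}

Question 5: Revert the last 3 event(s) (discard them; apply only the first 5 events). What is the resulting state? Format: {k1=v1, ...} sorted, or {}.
Keep first 5 events (discard last 3):
  after event 1 (t=6: DEC max by 8): {max=-8}
  after event 2 (t=15: INC count by 2): {count=2, max=-8}
  after event 3 (t=17: DEC count by 6): {count=-4, max=-8}
  after event 4 (t=27: INC total by 1): {count=-4, max=-8, total=1}
  after event 5 (t=30: INC total by 5): {count=-4, max=-8, total=6}

Answer: {count=-4, max=-8, total=6}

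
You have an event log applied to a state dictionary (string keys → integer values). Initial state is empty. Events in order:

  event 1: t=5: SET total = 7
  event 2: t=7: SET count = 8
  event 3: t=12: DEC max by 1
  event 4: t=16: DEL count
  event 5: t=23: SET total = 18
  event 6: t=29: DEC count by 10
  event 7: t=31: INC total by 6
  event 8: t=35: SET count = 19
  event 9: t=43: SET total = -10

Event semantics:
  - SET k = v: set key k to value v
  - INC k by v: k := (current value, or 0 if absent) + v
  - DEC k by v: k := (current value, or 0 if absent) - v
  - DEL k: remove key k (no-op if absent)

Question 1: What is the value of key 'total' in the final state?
Answer: -10

Derivation:
Track key 'total' through all 9 events:
  event 1 (t=5: SET total = 7): total (absent) -> 7
  event 2 (t=7: SET count = 8): total unchanged
  event 3 (t=12: DEC max by 1): total unchanged
  event 4 (t=16: DEL count): total unchanged
  event 5 (t=23: SET total = 18): total 7 -> 18
  event 6 (t=29: DEC count by 10): total unchanged
  event 7 (t=31: INC total by 6): total 18 -> 24
  event 8 (t=35: SET count = 19): total unchanged
  event 9 (t=43: SET total = -10): total 24 -> -10
Final: total = -10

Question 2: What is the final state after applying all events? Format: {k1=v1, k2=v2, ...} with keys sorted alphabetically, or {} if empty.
Answer: {count=19, max=-1, total=-10}

Derivation:
  after event 1 (t=5: SET total = 7): {total=7}
  after event 2 (t=7: SET count = 8): {count=8, total=7}
  after event 3 (t=12: DEC max by 1): {count=8, max=-1, total=7}
  after event 4 (t=16: DEL count): {max=-1, total=7}
  after event 5 (t=23: SET total = 18): {max=-1, total=18}
  after event 6 (t=29: DEC count by 10): {count=-10, max=-1, total=18}
  after event 7 (t=31: INC total by 6): {count=-10, max=-1, total=24}
  after event 8 (t=35: SET count = 19): {count=19, max=-1, total=24}
  after event 9 (t=43: SET total = -10): {count=19, max=-1, total=-10}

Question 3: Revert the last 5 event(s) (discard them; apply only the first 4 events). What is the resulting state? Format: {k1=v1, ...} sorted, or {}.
Answer: {max=-1, total=7}

Derivation:
Keep first 4 events (discard last 5):
  after event 1 (t=5: SET total = 7): {total=7}
  after event 2 (t=7: SET count = 8): {count=8, total=7}
  after event 3 (t=12: DEC max by 1): {count=8, max=-1, total=7}
  after event 4 (t=16: DEL count): {max=-1, total=7}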